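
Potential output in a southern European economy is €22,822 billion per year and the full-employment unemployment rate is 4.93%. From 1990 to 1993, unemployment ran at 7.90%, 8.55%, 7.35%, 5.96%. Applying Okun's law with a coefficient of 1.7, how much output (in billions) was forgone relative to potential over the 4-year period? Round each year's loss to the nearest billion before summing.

Year 1990: gap = -1.7 × (7.9 - 4.93) = -5.049%, loss ≈ 22822 × 5.049/100 ≈ 1152.
Year 1991: gap = -1.7 × (8.55 - 4.93) = -6.154%, loss ≈ 22822 × 6.154/100 ≈ 1404.
Year 1992: gap = -1.7 × (7.35 - 4.93) = -4.114%, loss ≈ 22822 × 4.114/100 ≈ 939.
Year 1993: gap = -1.7 × (5.96 - 4.93) = -1.751%, loss ≈ 22822 × 1.751/100 ≈ 400.
Total lost output = 1152 + 1404 + 939 + 400 = 3895 billion.

€3,895 billion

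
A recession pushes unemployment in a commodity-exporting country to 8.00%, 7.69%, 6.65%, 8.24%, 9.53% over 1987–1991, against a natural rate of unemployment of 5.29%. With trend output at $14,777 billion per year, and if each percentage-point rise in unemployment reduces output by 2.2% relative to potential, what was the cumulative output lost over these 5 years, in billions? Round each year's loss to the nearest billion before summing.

$4,440 billion

Year 1987: gap = -2.2 × (8 - 5.29) = -5.962%, loss ≈ 14777 × 5.962/100 ≈ 881.
Year 1988: gap = -2.2 × (7.69 - 5.29) = -5.28%, loss ≈ 14777 × 5.28/100 ≈ 780.
Year 1989: gap = -2.2 × (6.65 - 5.29) = -2.992%, loss ≈ 14777 × 2.992/100 ≈ 442.
Year 1990: gap = -2.2 × (8.24 - 5.29) = -6.49%, loss ≈ 14777 × 6.49/100 ≈ 959.
Year 1991: gap = -2.2 × (9.53 - 5.29) = -9.328%, loss ≈ 14777 × 9.328/100 ≈ 1378.
Total lost output = 881 + 780 + 442 + 959 + 1378 = 4440 billion.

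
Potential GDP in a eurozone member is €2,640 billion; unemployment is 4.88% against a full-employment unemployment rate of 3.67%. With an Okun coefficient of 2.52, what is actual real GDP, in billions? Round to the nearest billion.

Unemployment gap = 4.88 - 3.67 = 1.21 points, so the output gap is -2.52 × 1.21 = -3.0492%.
Actual GDP = 2640 × (1 - 3.0492/100) = 2640 × 0.969508 ≈ 2560 billion.

€2,560 billion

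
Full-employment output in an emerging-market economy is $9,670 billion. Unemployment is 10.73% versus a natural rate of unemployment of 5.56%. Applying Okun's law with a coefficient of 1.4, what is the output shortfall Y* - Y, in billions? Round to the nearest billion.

Output gap = -1.4 × (10.73 - 5.56) = -1.4 × 5.17 = -7.238%.
Actual GDP ≈ 9670 × 0.92762 ≈ 8970 billion, so the shortfall is 9670 - 8970 = 700 billion.

$700 billion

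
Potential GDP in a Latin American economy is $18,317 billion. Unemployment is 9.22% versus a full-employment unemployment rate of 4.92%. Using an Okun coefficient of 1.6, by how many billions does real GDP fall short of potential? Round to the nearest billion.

$1,260 billion

Output gap = -1.6 × (9.22 - 4.92) = -1.6 × 4.3 = -6.88%.
Actual GDP ≈ 18317 × 0.9312 ≈ 17057 billion, so the shortfall is 18317 - 17057 = 1260 billion.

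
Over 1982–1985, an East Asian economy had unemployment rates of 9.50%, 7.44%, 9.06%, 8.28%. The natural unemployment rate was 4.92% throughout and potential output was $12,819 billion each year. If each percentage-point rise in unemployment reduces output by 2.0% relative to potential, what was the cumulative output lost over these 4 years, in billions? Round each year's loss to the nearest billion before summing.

$3,742 billion

Year 1982: gap = -2.0 × (9.5 - 4.92) = -9.16%, loss ≈ 12819 × 9.16/100 ≈ 1174.
Year 1983: gap = -2.0 × (7.44 - 4.92) = -5.04%, loss ≈ 12819 × 5.04/100 ≈ 646.
Year 1984: gap = -2.0 × (9.06 - 4.92) = -8.28%, loss ≈ 12819 × 8.28/100 ≈ 1061.
Year 1985: gap = -2.0 × (8.28 - 4.92) = -6.72%, loss ≈ 12819 × 6.72/100 ≈ 861.
Total lost output = 1174 + 646 + 1061 + 861 = 3742 billion.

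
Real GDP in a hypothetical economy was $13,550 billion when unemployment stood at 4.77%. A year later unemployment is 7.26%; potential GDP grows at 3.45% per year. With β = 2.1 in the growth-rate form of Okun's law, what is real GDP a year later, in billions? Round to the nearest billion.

Δu = 7.26 - 4.77 = 2.49 points.
Okun's law (growth form): g_Y = g_Y* - β × Δu = 3.45 - 2.1 × (2.49) = 3.45 - 5.229 = -1.779%.
Real GDP in the next year = 13550 × (1 - 1.779/100) = 13550 × 0.98221 ≈ 13309 billion.

$13,309 billion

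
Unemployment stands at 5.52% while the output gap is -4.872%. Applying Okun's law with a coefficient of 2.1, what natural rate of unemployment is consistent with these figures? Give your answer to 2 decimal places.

3.20%

From Okun's law, u - u* = -(output gap)/β = -(-4.872)/2.1 = 2.32 points.
So u* = 5.52 - 2.32 = 3.20%.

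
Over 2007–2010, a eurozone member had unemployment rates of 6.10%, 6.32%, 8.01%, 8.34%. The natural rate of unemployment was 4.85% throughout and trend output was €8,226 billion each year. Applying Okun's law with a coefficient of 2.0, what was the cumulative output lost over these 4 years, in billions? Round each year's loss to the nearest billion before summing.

€1,542 billion

Year 2007: gap = -2.0 × (6.1 - 4.85) = -2.5%, loss ≈ 8226 × 2.5/100 ≈ 206.
Year 2008: gap = -2.0 × (6.32 - 4.85) = -2.94%, loss ≈ 8226 × 2.94/100 ≈ 242.
Year 2009: gap = -2.0 × (8.01 - 4.85) = -6.32%, loss ≈ 8226 × 6.32/100 ≈ 520.
Year 2010: gap = -2.0 × (8.34 - 4.85) = -6.98%, loss ≈ 8226 × 6.98/100 ≈ 574.
Total lost output = 206 + 242 + 520 + 574 = 1542 billion.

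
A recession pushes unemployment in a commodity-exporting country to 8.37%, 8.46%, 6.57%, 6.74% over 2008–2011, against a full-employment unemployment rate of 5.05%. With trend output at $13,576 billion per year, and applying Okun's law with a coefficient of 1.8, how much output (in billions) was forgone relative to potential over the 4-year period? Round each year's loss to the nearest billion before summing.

Year 2008: gap = -1.8 × (8.37 - 5.05) = -5.976%, loss ≈ 13576 × 5.976/100 ≈ 811.
Year 2009: gap = -1.8 × (8.46 - 5.05) = -6.138%, loss ≈ 13576 × 6.138/100 ≈ 833.
Year 2010: gap = -1.8 × (6.57 - 5.05) = -2.736%, loss ≈ 13576 × 2.736/100 ≈ 371.
Year 2011: gap = -1.8 × (6.74 - 5.05) = -3.042%, loss ≈ 13576 × 3.042/100 ≈ 413.
Total lost output = 811 + 833 + 371 + 413 = 2428 billion.

$2,428 billion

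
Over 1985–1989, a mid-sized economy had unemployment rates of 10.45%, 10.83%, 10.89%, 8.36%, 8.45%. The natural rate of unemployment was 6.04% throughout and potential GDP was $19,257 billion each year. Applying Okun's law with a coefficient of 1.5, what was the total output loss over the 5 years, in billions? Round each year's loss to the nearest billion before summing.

$5,425 billion

Year 1985: gap = -1.5 × (10.45 - 6.04) = -6.615%, loss ≈ 19257 × 6.615/100 ≈ 1274.
Year 1986: gap = -1.5 × (10.83 - 6.04) = -7.185%, loss ≈ 19257 × 7.185/100 ≈ 1384.
Year 1987: gap = -1.5 × (10.89 - 6.04) = -7.275%, loss ≈ 19257 × 7.275/100 ≈ 1401.
Year 1988: gap = -1.5 × (8.36 - 6.04) = -3.48%, loss ≈ 19257 × 3.48/100 ≈ 670.
Year 1989: gap = -1.5 × (8.45 - 6.04) = -3.615%, loss ≈ 19257 × 3.615/100 ≈ 696.
Total lost output = 1274 + 1384 + 1401 + 670 + 696 = 5425 billion.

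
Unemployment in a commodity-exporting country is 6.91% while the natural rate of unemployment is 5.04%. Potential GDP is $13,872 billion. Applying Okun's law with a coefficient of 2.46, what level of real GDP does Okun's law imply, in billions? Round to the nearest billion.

Unemployment gap = 6.91 - 5.04 = 1.87 points, so the output gap is -2.46 × 1.87 = -4.6002%.
Actual GDP = 13872 × (1 - 4.6002/100) = 13872 × 0.953998 ≈ 13234 billion.

$13,234 billion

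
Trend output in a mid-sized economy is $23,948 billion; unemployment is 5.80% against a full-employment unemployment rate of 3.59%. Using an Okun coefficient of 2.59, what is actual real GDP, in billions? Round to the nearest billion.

Unemployment gap = 5.8 - 3.59 = 2.21 points, so the output gap is -2.59 × 2.21 = -5.7239%.
Actual GDP = 23948 × (1 - 5.7239/100) = 23948 × 0.942761 ≈ 22577 billion.

$22,577 billion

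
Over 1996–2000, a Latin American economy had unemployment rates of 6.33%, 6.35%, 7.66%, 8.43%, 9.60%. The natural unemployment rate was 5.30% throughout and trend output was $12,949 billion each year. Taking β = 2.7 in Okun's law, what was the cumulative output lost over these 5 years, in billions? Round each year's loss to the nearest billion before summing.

$4,149 billion

Year 1996: gap = -2.7 × (6.33 - 5.3) = -2.781%, loss ≈ 12949 × 2.781/100 ≈ 360.
Year 1997: gap = -2.7 × (6.35 - 5.3) = -2.835%, loss ≈ 12949 × 2.835/100 ≈ 367.
Year 1998: gap = -2.7 × (7.66 - 5.3) = -6.372%, loss ≈ 12949 × 6.372/100 ≈ 825.
Year 1999: gap = -2.7 × (8.43 - 5.3) = -8.451%, loss ≈ 12949 × 8.451/100 ≈ 1094.
Year 2000: gap = -2.7 × (9.6 - 5.3) = -11.61%, loss ≈ 12949 × 11.61/100 ≈ 1503.
Total lost output = 360 + 367 + 825 + 1094 + 1503 = 4149 billion.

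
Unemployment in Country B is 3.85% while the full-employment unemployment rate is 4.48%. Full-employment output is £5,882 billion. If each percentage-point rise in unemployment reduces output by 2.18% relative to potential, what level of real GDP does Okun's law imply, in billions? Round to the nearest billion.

Unemployment gap = 3.85 - 4.48 = -0.63 points, so the output gap is -2.18 × (-0.63) = 1.3734%.
Actual GDP = 5882 × (1 + 1.3734/100) = 5882 × 1.013734 ≈ 5963 billion.

£5,963 billion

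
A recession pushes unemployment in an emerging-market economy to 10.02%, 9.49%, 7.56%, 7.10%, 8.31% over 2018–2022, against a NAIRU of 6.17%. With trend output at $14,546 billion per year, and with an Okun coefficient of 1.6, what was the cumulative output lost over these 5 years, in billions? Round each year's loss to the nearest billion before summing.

Year 2018: gap = -1.6 × (10.02 - 6.17) = -6.16%, loss ≈ 14546 × 6.16/100 ≈ 896.
Year 2019: gap = -1.6 × (9.49 - 6.17) = -5.312%, loss ≈ 14546 × 5.312/100 ≈ 773.
Year 2020: gap = -1.6 × (7.56 - 6.17) = -2.224%, loss ≈ 14546 × 2.224/100 ≈ 324.
Year 2021: gap = -1.6 × (7.1 - 6.17) = -1.488%, loss ≈ 14546 × 1.488/100 ≈ 216.
Year 2022: gap = -1.6 × (8.31 - 6.17) = -3.424%, loss ≈ 14546 × 3.424/100 ≈ 498.
Total lost output = 896 + 773 + 324 + 216 + 498 = 2707 billion.

$2,707 billion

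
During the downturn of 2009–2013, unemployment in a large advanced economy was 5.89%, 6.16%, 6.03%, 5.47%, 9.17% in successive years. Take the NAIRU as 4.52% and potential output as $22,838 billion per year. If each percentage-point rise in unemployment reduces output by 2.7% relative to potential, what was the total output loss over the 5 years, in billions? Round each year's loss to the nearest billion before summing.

$6,240 billion

Year 2009: gap = -2.7 × (5.89 - 4.52) = -3.699%, loss ≈ 22838 × 3.699/100 ≈ 845.
Year 2010: gap = -2.7 × (6.16 - 4.52) = -4.428%, loss ≈ 22838 × 4.428/100 ≈ 1011.
Year 2011: gap = -2.7 × (6.03 - 4.52) = -4.077%, loss ≈ 22838 × 4.077/100 ≈ 931.
Year 2012: gap = -2.7 × (5.47 - 4.52) = -2.565%, loss ≈ 22838 × 2.565/100 ≈ 586.
Year 2013: gap = -2.7 × (9.17 - 4.52) = -12.555%, loss ≈ 22838 × 12.555/100 ≈ 2867.
Total lost output = 845 + 1011 + 931 + 586 + 2867 = 6240 billion.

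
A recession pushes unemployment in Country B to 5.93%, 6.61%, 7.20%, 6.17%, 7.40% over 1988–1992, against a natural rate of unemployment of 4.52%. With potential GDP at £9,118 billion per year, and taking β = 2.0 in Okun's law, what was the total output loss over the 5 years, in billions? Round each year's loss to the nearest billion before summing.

£1,953 billion

Year 1988: gap = -2.0 × (5.93 - 4.52) = -2.82%, loss ≈ 9118 × 2.82/100 ≈ 257.
Year 1989: gap = -2.0 × (6.61 - 4.52) = -4.18%, loss ≈ 9118 × 4.18/100 ≈ 381.
Year 1990: gap = -2.0 × (7.2 - 4.52) = -5.36%, loss ≈ 9118 × 5.36/100 ≈ 489.
Year 1991: gap = -2.0 × (6.17 - 4.52) = -3.3%, loss ≈ 9118 × 3.3/100 ≈ 301.
Year 1992: gap = -2.0 × (7.4 - 4.52) = -5.76%, loss ≈ 9118 × 5.76/100 ≈ 525.
Total lost output = 257 + 381 + 489 + 301 + 525 = 1953 billion.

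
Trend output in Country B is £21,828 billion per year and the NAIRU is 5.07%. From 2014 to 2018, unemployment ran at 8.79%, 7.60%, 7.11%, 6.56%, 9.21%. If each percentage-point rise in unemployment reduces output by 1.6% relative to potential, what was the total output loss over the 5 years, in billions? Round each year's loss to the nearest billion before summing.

Year 2014: gap = -1.6 × (8.79 - 5.07) = -5.952%, loss ≈ 21828 × 5.952/100 ≈ 1299.
Year 2015: gap = -1.6 × (7.6 - 5.07) = -4.048%, loss ≈ 21828 × 4.048/100 ≈ 884.
Year 2016: gap = -1.6 × (7.11 - 5.07) = -3.264%, loss ≈ 21828 × 3.264/100 ≈ 712.
Year 2017: gap = -1.6 × (6.56 - 5.07) = -2.384%, loss ≈ 21828 × 2.384/100 ≈ 520.
Year 2018: gap = -1.6 × (9.21 - 5.07) = -6.624%, loss ≈ 21828 × 6.624/100 ≈ 1446.
Total lost output = 1299 + 884 + 712 + 520 + 1446 = 4861 billion.

£4,861 billion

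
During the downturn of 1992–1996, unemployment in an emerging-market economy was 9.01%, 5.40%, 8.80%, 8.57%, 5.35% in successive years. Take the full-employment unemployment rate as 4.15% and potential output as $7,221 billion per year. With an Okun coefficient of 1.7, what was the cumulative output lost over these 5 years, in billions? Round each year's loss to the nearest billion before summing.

$2,011 billion

Year 1992: gap = -1.7 × (9.01 - 4.15) = -8.262%, loss ≈ 7221 × 8.262/100 ≈ 597.
Year 1993: gap = -1.7 × (5.4 - 4.15) = -2.125%, loss ≈ 7221 × 2.125/100 ≈ 153.
Year 1994: gap = -1.7 × (8.8 - 4.15) = -7.905%, loss ≈ 7221 × 7.905/100 ≈ 571.
Year 1995: gap = -1.7 × (8.57 - 4.15) = -7.514%, loss ≈ 7221 × 7.514/100 ≈ 543.
Year 1996: gap = -1.7 × (5.35 - 4.15) = -2.04%, loss ≈ 7221 × 2.04/100 ≈ 147.
Total lost output = 597 + 153 + 571 + 543 + 147 = 2011 billion.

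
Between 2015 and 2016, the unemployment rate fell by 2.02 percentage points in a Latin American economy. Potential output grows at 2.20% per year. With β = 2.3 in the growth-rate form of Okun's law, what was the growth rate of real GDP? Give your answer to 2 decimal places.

6.85%

Growth-rate Okun's law: g_Y = g_Y* - β × Δu.
g_Y = 2.20 - 2.3 × (-2.02) = 2.2 + 4.646 = 6.846%, i.e. 6.85% to 2 d.p.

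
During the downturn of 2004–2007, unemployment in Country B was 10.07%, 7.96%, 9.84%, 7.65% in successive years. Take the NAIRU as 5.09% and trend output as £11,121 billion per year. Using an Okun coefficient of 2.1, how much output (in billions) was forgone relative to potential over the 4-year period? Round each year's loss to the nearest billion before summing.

£3,540 billion

Year 2004: gap = -2.1 × (10.07 - 5.09) = -10.458%, loss ≈ 11121 × 10.458/100 ≈ 1163.
Year 2005: gap = -2.1 × (7.96 - 5.09) = -6.027%, loss ≈ 11121 × 6.027/100 ≈ 670.
Year 2006: gap = -2.1 × (9.84 - 5.09) = -9.975%, loss ≈ 11121 × 9.975/100 ≈ 1109.
Year 2007: gap = -2.1 × (7.65 - 5.09) = -5.376%, loss ≈ 11121 × 5.376/100 ≈ 598.
Total lost output = 1163 + 670 + 1109 + 598 = 3540 billion.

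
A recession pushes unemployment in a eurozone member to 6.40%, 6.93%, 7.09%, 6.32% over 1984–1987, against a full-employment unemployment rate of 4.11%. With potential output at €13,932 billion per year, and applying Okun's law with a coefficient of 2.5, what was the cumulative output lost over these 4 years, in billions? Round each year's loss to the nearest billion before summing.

€3,588 billion

Year 1984: gap = -2.5 × (6.4 - 4.11) = -5.725%, loss ≈ 13932 × 5.725/100 ≈ 798.
Year 1985: gap = -2.5 × (6.93 - 4.11) = -7.05%, loss ≈ 13932 × 7.05/100 ≈ 982.
Year 1986: gap = -2.5 × (7.09 - 4.11) = -7.45%, loss ≈ 13932 × 7.45/100 ≈ 1038.
Year 1987: gap = -2.5 × (6.32 - 4.11) = -5.525%, loss ≈ 13932 × 5.525/100 ≈ 770.
Total lost output = 798 + 982 + 1038 + 770 = 3588 billion.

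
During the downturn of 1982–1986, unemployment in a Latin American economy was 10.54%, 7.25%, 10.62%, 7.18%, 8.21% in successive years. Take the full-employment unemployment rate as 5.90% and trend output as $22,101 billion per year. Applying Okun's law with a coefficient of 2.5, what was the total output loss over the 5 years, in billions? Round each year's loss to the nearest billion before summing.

Year 1982: gap = -2.5 × (10.54 - 5.9) = -11.6%, loss ≈ 22101 × 11.6/100 ≈ 2564.
Year 1983: gap = -2.5 × (7.25 - 5.9) = -3.375%, loss ≈ 22101 × 3.375/100 ≈ 746.
Year 1984: gap = -2.5 × (10.62 - 5.9) = -11.8%, loss ≈ 22101 × 11.8/100 ≈ 2608.
Year 1985: gap = -2.5 × (7.18 - 5.9) = -3.2%, loss ≈ 22101 × 3.2/100 ≈ 707.
Year 1986: gap = -2.5 × (8.21 - 5.9) = -5.775%, loss ≈ 22101 × 5.775/100 ≈ 1276.
Total lost output = 2564 + 746 + 2608 + 707 + 1276 = 7901 billion.

$7,901 billion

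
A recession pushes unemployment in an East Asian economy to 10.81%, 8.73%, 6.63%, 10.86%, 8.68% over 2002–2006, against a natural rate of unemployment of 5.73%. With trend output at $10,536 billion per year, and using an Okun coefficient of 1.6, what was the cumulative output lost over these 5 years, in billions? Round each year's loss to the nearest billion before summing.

$2,876 billion

Year 2002: gap = -1.6 × (10.81 - 5.73) = -8.128%, loss ≈ 10536 × 8.128/100 ≈ 856.
Year 2003: gap = -1.6 × (8.73 - 5.73) = -4.8%, loss ≈ 10536 × 4.8/100 ≈ 506.
Year 2004: gap = -1.6 × (6.63 - 5.73) = -1.44%, loss ≈ 10536 × 1.44/100 ≈ 152.
Year 2005: gap = -1.6 × (10.86 - 5.73) = -8.208%, loss ≈ 10536 × 8.208/100 ≈ 865.
Year 2006: gap = -1.6 × (8.68 - 5.73) = -4.72%, loss ≈ 10536 × 4.72/100 ≈ 497.
Total lost output = 856 + 506 + 152 + 865 + 497 = 2876 billion.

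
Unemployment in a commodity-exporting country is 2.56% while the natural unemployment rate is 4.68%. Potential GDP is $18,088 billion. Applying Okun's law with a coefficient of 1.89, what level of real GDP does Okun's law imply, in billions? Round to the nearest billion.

$18,813 billion

Unemployment gap = 2.56 - 4.68 = -2.12 points, so the output gap is -1.89 × (-2.12) = 4.0068%.
Actual GDP = 18088 × (1 + 4.0068/100) = 18088 × 1.040068 ≈ 18813 billion.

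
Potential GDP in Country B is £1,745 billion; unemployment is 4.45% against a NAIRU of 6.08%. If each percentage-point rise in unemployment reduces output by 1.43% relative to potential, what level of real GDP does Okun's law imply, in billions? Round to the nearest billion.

Unemployment gap = 4.45 - 6.08 = -1.63 points, so the output gap is -1.43 × (-1.63) = 2.3309%.
Actual GDP = 1745 × (1 + 2.3309/100) = 1745 × 1.023309 ≈ 1786 billion.

£1,786 billion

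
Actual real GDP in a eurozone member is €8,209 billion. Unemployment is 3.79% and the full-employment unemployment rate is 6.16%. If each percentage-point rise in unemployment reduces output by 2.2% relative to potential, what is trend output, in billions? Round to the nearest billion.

€7,802 billion

Unemployment gap = 3.79 - 6.16 = -2.37 points, so output gap = -2.2 × (-2.37) = 5.214%.
Since Y = Y* × (1 + gap/100), Y* = 8209/1.05214 ≈ 7802 billion.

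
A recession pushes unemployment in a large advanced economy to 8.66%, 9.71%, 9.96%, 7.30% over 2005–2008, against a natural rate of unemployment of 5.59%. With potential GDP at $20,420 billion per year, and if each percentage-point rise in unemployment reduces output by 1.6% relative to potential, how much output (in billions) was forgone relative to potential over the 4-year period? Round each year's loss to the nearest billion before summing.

Year 2005: gap = -1.6 × (8.66 - 5.59) = -4.912%, loss ≈ 20420 × 4.912/100 ≈ 1003.
Year 2006: gap = -1.6 × (9.71 - 5.59) = -6.592%, loss ≈ 20420 × 6.592/100 ≈ 1346.
Year 2007: gap = -1.6 × (9.96 - 5.59) = -6.992%, loss ≈ 20420 × 6.992/100 ≈ 1428.
Year 2008: gap = -1.6 × (7.3 - 5.59) = -2.736%, loss ≈ 20420 × 2.736/100 ≈ 559.
Total lost output = 1003 + 1346 + 1428 + 559 = 4336 billion.

$4,336 billion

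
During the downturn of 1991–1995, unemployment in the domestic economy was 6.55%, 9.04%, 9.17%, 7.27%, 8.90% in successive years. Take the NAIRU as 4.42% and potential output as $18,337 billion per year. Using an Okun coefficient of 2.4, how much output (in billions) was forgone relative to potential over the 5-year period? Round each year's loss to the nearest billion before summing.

$8,286 billion

Year 1991: gap = -2.4 × (6.55 - 4.42) = -5.112%, loss ≈ 18337 × 5.112/100 ≈ 937.
Year 1992: gap = -2.4 × (9.04 - 4.42) = -11.088%, loss ≈ 18337 × 11.088/100 ≈ 2033.
Year 1993: gap = -2.4 × (9.17 - 4.42) = -11.4%, loss ≈ 18337 × 11.4/100 ≈ 2090.
Year 1994: gap = -2.4 × (7.27 - 4.42) = -6.84%, loss ≈ 18337 × 6.84/100 ≈ 1254.
Year 1995: gap = -2.4 × (8.9 - 4.42) = -10.752%, loss ≈ 18337 × 10.752/100 ≈ 1972.
Total lost output = 937 + 2033 + 2090 + 1254 + 1972 = 8286 billion.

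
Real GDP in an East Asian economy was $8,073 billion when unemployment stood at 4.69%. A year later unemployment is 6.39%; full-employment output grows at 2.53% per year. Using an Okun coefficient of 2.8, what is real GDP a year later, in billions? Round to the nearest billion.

$7,893 billion

Δu = 6.39 - 4.69 = 1.7 points.
Okun's law (growth form): g_Y = g_Y* - β × Δu = 2.53 - 2.8 × (1.70) = 2.53 - 4.76 = -2.23%.
Real GDP in the next year = 8073 × (1 - 2.23/100) = 8073 × 0.9777 ≈ 7893 billion.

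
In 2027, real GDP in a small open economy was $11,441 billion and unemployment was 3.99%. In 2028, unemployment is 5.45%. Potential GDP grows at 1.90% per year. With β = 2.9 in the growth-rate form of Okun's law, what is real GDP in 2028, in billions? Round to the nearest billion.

Δu = 5.45 - 3.99 = 1.46 points.
Okun's law (growth form): g_Y = g_Y* - β × Δu = 1.90 - 2.9 × (1.46) = 1.9 - 4.234 = -2.334%.
Real GDP in the next year = 11441 × (1 - 2.334/100) = 11441 × 0.97666 ≈ 11174 billion.

$11,174 billion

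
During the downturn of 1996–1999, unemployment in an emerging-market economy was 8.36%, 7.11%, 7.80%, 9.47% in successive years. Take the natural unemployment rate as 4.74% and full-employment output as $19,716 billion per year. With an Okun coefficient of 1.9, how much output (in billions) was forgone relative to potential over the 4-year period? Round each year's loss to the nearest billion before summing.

$5,162 billion

Year 1996: gap = -1.9 × (8.36 - 4.74) = -6.878%, loss ≈ 19716 × 6.878/100 ≈ 1356.
Year 1997: gap = -1.9 × (7.11 - 4.74) = -4.503%, loss ≈ 19716 × 4.503/100 ≈ 888.
Year 1998: gap = -1.9 × (7.8 - 4.74) = -5.814%, loss ≈ 19716 × 5.814/100 ≈ 1146.
Year 1999: gap = -1.9 × (9.47 - 4.74) = -8.987%, loss ≈ 19716 × 8.987/100 ≈ 1772.
Total lost output = 1356 + 888 + 1146 + 1772 = 5162 billion.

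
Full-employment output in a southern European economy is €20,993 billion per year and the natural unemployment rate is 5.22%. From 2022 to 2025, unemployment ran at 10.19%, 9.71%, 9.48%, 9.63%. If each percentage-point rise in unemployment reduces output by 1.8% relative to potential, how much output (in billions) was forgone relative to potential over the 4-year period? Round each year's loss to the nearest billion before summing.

Year 2022: gap = -1.8 × (10.19 - 5.22) = -8.946%, loss ≈ 20993 × 8.946/100 ≈ 1878.
Year 2023: gap = -1.8 × (9.71 - 5.22) = -8.082%, loss ≈ 20993 × 8.082/100 ≈ 1697.
Year 2024: gap = -1.8 × (9.48 - 5.22) = -7.668%, loss ≈ 20993 × 7.668/100 ≈ 1610.
Year 2025: gap = -1.8 × (9.63 - 5.22) = -7.938%, loss ≈ 20993 × 7.938/100 ≈ 1666.
Total lost output = 1878 + 1697 + 1610 + 1666 = 6851 billion.

€6,851 billion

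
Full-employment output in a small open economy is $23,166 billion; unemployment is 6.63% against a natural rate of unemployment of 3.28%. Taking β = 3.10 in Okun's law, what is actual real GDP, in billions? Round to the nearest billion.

$20,760 billion

Unemployment gap = 6.63 - 3.28 = 3.35 points, so the output gap is -3.1 × 3.35 = -10.385%.
Actual GDP = 23166 × (1 - 10.385/100) = 23166 × 0.89615 ≈ 20760 billion.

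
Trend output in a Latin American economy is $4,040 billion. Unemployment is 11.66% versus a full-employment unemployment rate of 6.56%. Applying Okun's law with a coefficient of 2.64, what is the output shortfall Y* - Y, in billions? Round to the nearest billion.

$544 billion

Output gap = -2.64 × (11.66 - 6.56) = -2.64 × 5.1 = -13.464%.
Actual GDP ≈ 4040 × 0.86536 ≈ 3496 billion, so the shortfall is 4040 - 3496 = 544 billion.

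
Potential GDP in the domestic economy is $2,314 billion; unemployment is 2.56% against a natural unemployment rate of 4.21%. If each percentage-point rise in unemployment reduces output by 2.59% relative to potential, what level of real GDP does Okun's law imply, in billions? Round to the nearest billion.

$2,413 billion

Unemployment gap = 2.56 - 4.21 = -1.65 points, so the output gap is -2.59 × (-1.65) = 4.2735%.
Actual GDP = 2314 × (1 + 4.2735/100) = 2314 × 1.042735 ≈ 2413 billion.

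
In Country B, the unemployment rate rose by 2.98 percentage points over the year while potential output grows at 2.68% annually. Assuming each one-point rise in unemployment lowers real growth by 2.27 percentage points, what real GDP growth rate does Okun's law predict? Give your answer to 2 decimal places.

-4.08%

Growth-rate Okun's law: g_Y = g_Y* - β × Δu.
g_Y = 2.68 - 2.27 × (2.98) = 2.68 - 6.7646 = -4.0846%, i.e. -4.08% to 2 d.p.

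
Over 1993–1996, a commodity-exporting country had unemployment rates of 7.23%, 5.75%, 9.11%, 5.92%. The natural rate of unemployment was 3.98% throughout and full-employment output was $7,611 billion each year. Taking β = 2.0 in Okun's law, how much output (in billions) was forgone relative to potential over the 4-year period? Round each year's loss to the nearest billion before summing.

Year 1993: gap = -2.0 × (7.23 - 3.98) = -6.5%, loss ≈ 7611 × 6.5/100 ≈ 495.
Year 1994: gap = -2.0 × (5.75 - 3.98) = -3.54%, loss ≈ 7611 × 3.54/100 ≈ 269.
Year 1995: gap = -2.0 × (9.11 - 3.98) = -10.26%, loss ≈ 7611 × 10.26/100 ≈ 781.
Year 1996: gap = -2.0 × (5.92 - 3.98) = -3.88%, loss ≈ 7611 × 3.88/100 ≈ 295.
Total lost output = 495 + 269 + 781 + 295 = 1840 billion.

$1,840 billion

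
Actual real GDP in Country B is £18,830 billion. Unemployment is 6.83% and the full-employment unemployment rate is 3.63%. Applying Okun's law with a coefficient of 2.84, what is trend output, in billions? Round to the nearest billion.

Unemployment gap = 6.83 - 3.63 = 3.2 points, so output gap = -2.84 × 3.2 = -9.088%.
Since Y = Y* × (1 + gap/100), Y* = 18830/0.90912 ≈ 20712 billion.

£20,712 billion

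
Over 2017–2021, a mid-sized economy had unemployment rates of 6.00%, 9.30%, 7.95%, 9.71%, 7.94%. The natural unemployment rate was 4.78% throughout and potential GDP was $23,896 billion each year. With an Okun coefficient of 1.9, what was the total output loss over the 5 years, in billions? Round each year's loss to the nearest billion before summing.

Year 2017: gap = -1.9 × (6 - 4.78) = -2.318%, loss ≈ 23896 × 2.318/100 ≈ 554.
Year 2018: gap = -1.9 × (9.3 - 4.78) = -8.588%, loss ≈ 23896 × 8.588/100 ≈ 2052.
Year 2019: gap = -1.9 × (7.95 - 4.78) = -6.023%, loss ≈ 23896 × 6.023/100 ≈ 1439.
Year 2020: gap = -1.9 × (9.71 - 4.78) = -9.367%, loss ≈ 23896 × 9.367/100 ≈ 2238.
Year 2021: gap = -1.9 × (7.94 - 4.78) = -6.004%, loss ≈ 23896 × 6.004/100 ≈ 1435.
Total lost output = 554 + 2052 + 1439 + 2238 + 1435 = 7718 billion.

$7,718 billion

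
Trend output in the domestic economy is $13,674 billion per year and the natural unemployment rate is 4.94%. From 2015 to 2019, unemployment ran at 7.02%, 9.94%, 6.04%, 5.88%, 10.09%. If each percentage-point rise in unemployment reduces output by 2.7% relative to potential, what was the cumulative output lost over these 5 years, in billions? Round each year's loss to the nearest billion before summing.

Year 2015: gap = -2.7 × (7.02 - 4.94) = -5.616%, loss ≈ 13674 × 5.616/100 ≈ 768.
Year 2016: gap = -2.7 × (9.94 - 4.94) = -13.5%, loss ≈ 13674 × 13.5/100 ≈ 1846.
Year 2017: gap = -2.7 × (6.04 - 4.94) = -2.97%, loss ≈ 13674 × 2.97/100 ≈ 406.
Year 2018: gap = -2.7 × (5.88 - 4.94) = -2.538%, loss ≈ 13674 × 2.538/100 ≈ 347.
Year 2019: gap = -2.7 × (10.09 - 4.94) = -13.905%, loss ≈ 13674 × 13.905/100 ≈ 1901.
Total lost output = 768 + 1846 + 406 + 347 + 1901 = 5268 billion.

$5,268 billion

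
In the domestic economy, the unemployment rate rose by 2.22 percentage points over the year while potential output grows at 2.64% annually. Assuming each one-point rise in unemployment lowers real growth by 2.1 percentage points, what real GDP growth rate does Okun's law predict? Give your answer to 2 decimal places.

Growth-rate Okun's law: g_Y = g_Y* - β × Δu.
g_Y = 2.64 - 2.1 × (2.22) = 2.64 - 4.662 = -2.022%, i.e. -2.02% to 2 d.p.

-2.02%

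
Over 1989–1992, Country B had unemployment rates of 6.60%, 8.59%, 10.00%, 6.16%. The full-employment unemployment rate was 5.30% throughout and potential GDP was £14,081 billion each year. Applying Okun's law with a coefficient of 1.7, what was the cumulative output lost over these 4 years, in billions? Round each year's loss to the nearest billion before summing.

Year 1989: gap = -1.7 × (6.6 - 5.3) = -2.21%, loss ≈ 14081 × 2.21/100 ≈ 311.
Year 1990: gap = -1.7 × (8.59 - 5.3) = -5.593%, loss ≈ 14081 × 5.593/100 ≈ 788.
Year 1991: gap = -1.7 × (10 - 5.3) = -7.99%, loss ≈ 14081 × 7.99/100 ≈ 1125.
Year 1992: gap = -1.7 × (6.16 - 5.3) = -1.462%, loss ≈ 14081 × 1.462/100 ≈ 206.
Total lost output = 311 + 788 + 1125 + 206 = 2430 billion.

£2,430 billion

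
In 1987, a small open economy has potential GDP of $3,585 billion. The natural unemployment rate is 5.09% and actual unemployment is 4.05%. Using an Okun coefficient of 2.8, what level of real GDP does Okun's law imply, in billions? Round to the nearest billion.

$3,689 billion

Unemployment gap = 4.05 - 5.09 = -1.04 points, so the output gap is -2.8 × (-1.04) = 2.912%.
Actual GDP = 3585 × (1 + 2.912/100) = 3585 × 1.02912 ≈ 3689 billion.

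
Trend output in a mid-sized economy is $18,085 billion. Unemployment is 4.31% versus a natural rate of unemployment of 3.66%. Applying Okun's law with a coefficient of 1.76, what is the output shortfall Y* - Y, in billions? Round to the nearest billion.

Output gap = -1.76 × (4.31 - 3.66) = -1.76 × 0.65 = -1.144%.
Actual GDP ≈ 18085 × 0.98856 ≈ 17878 billion, so the shortfall is 18085 - 17878 = 207 billion.

$207 billion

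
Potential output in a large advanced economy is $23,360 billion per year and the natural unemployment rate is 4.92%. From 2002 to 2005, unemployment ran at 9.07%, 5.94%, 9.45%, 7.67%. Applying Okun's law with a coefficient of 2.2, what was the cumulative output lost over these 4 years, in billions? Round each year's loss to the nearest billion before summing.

Year 2002: gap = -2.2 × (9.07 - 4.92) = -9.13%, loss ≈ 23360 × 9.13/100 ≈ 2133.
Year 2003: gap = -2.2 × (5.94 - 4.92) = -2.244%, loss ≈ 23360 × 2.244/100 ≈ 524.
Year 2004: gap = -2.2 × (9.45 - 4.92) = -9.966%, loss ≈ 23360 × 9.966/100 ≈ 2328.
Year 2005: gap = -2.2 × (7.67 - 4.92) = -6.05%, loss ≈ 23360 × 6.05/100 ≈ 1413.
Total lost output = 2133 + 524 + 2328 + 1413 = 6398 billion.

$6,398 billion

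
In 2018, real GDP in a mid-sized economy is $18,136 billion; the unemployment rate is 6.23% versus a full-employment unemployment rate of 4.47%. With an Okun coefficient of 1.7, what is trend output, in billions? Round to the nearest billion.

$18,695 billion

Unemployment gap = 6.23 - 4.47 = 1.76 points, so output gap = -1.7 × 1.76 = -2.992%.
Since Y = Y* × (1 + gap/100), Y* = 18136/0.97008 ≈ 18695 billion.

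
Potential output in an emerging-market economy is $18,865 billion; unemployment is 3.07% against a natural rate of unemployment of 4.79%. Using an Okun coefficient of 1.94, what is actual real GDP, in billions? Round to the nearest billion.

Unemployment gap = 3.07 - 4.79 = -1.72 points, so the output gap is -1.94 × (-1.72) = 3.3368%.
Actual GDP = 18865 × (1 + 3.3368/100) = 18865 × 1.033368 ≈ 19494 billion.

$19,494 billion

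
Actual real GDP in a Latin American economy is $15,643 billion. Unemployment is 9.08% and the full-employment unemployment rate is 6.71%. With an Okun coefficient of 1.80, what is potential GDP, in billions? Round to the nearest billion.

$16,340 billion

Unemployment gap = 9.08 - 6.71 = 2.37 points, so output gap = -1.8 × 2.37 = -4.266%.
Since Y = Y* × (1 + gap/100), Y* = 15643/0.95734 ≈ 16340 billion.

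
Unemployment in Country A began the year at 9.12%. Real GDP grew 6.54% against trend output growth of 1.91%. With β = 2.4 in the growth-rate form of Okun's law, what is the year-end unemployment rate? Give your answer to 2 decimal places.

Growth-rate Okun's law: g_Y = g_Y* - β × Δu, so Δu = (g_Y* - g_Y)/β.
Δu = (1.91 - 6.54)/2.4 = -4.63/2.4 = -1.93 percentage points.
Year-end unemployment = 9.12 - 1.93 = 7.19%.

7.19%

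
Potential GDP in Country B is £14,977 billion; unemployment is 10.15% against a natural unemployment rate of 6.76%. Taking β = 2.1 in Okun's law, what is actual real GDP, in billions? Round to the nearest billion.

Unemployment gap = 10.15 - 6.76 = 3.39 points, so the output gap is -2.1 × 3.39 = -7.119%.
Actual GDP = 14977 × (1 - 7.119/100) = 14977 × 0.92881 ≈ 13911 billion.

£13,911 billion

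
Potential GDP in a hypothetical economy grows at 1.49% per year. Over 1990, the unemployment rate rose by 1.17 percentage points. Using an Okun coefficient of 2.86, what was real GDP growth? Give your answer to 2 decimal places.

-1.86%

Growth-rate Okun's law: g_Y = g_Y* - β × Δu.
g_Y = 1.49 - 2.86 × (1.17) = 1.49 - 3.3462 = -1.8562%, i.e. -1.86% to 2 d.p.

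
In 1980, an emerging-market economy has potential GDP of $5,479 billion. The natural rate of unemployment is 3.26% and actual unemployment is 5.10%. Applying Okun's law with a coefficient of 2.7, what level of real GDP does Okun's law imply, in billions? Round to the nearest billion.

Unemployment gap = 5.1 - 3.26 = 1.84 points, so the output gap is -2.7 × 1.84 = -4.968%.
Actual GDP = 5479 × (1 - 4.968/100) = 5479 × 0.95032 ≈ 5207 billion.

$5,207 billion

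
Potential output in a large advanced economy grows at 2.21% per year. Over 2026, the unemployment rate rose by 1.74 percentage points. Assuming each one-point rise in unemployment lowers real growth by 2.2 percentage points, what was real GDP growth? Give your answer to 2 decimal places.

-1.62%

Growth-rate Okun's law: g_Y = g_Y* - β × Δu.
g_Y = 2.21 - 2.2 × (1.74) = 2.21 - 3.828 = -1.618%, i.e. -1.62% to 2 d.p.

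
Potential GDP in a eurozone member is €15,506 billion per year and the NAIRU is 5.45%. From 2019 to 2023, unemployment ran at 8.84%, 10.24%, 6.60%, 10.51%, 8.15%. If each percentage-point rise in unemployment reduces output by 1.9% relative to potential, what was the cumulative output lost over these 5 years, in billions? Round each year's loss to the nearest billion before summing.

€5,035 billion

Year 2019: gap = -1.9 × (8.84 - 5.45) = -6.441%, loss ≈ 15506 × 6.441/100 ≈ 999.
Year 2020: gap = -1.9 × (10.24 - 5.45) = -9.101%, loss ≈ 15506 × 9.101/100 ≈ 1411.
Year 2021: gap = -1.9 × (6.6 - 5.45) = -2.185%, loss ≈ 15506 × 2.185/100 ≈ 339.
Year 2022: gap = -1.9 × (10.51 - 5.45) = -9.614%, loss ≈ 15506 × 9.614/100 ≈ 1491.
Year 2023: gap = -1.9 × (8.15 - 5.45) = -5.13%, loss ≈ 15506 × 5.13/100 ≈ 795.
Total lost output = 999 + 1411 + 339 + 1491 + 795 = 5035 billion.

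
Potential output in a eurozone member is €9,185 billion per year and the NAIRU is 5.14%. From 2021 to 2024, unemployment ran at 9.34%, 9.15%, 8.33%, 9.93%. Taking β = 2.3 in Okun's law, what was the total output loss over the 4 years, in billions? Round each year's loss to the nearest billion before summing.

€3,420 billion

Year 2021: gap = -2.3 × (9.34 - 5.14) = -9.66%, loss ≈ 9185 × 9.66/100 ≈ 887.
Year 2022: gap = -2.3 × (9.15 - 5.14) = -9.223%, loss ≈ 9185 × 9.223/100 ≈ 847.
Year 2023: gap = -2.3 × (8.33 - 5.14) = -7.337%, loss ≈ 9185 × 7.337/100 ≈ 674.
Year 2024: gap = -2.3 × (9.93 - 5.14) = -11.017%, loss ≈ 9185 × 11.017/100 ≈ 1012.
Total lost output = 887 + 847 + 674 + 1012 = 3420 billion.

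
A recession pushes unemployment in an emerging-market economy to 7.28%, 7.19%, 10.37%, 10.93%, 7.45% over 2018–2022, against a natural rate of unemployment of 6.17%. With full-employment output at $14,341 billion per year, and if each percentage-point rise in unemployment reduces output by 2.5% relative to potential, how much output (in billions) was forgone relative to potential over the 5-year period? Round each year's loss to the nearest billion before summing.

$4,436 billion

Year 2018: gap = -2.5 × (7.28 - 6.17) = -2.775%, loss ≈ 14341 × 2.775/100 ≈ 398.
Year 2019: gap = -2.5 × (7.19 - 6.17) = -2.55%, loss ≈ 14341 × 2.55/100 ≈ 366.
Year 2020: gap = -2.5 × (10.37 - 6.17) = -10.5%, loss ≈ 14341 × 10.5/100 ≈ 1506.
Year 2021: gap = -2.5 × (10.93 - 6.17) = -11.9%, loss ≈ 14341 × 11.9/100 ≈ 1707.
Year 2022: gap = -2.5 × (7.45 - 6.17) = -3.2%, loss ≈ 14341 × 3.2/100 ≈ 459.
Total lost output = 398 + 366 + 1506 + 1707 + 459 = 4436 billion.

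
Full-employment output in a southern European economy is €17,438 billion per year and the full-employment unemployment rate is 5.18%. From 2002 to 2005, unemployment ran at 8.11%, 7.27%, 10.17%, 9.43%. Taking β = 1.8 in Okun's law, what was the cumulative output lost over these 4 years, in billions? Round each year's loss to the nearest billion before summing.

Year 2002: gap = -1.8 × (8.11 - 5.18) = -5.274%, loss ≈ 17438 × 5.274/100 ≈ 920.
Year 2003: gap = -1.8 × (7.27 - 5.18) = -3.762%, loss ≈ 17438 × 3.762/100 ≈ 656.
Year 2004: gap = -1.8 × (10.17 - 5.18) = -8.982%, loss ≈ 17438 × 8.982/100 ≈ 1566.
Year 2005: gap = -1.8 × (9.43 - 5.18) = -7.65%, loss ≈ 17438 × 7.65/100 ≈ 1334.
Total lost output = 920 + 656 + 1566 + 1334 = 4476 billion.

€4,476 billion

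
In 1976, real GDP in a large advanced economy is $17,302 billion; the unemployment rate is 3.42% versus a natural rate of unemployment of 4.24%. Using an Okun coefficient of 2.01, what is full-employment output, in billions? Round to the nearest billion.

$17,021 billion

Unemployment gap = 3.42 - 4.24 = -0.82 points, so output gap = -2.01 × (-0.82) = 1.6482%.
Since Y = Y* × (1 + gap/100), Y* = 17302/1.016482 ≈ 17021 billion.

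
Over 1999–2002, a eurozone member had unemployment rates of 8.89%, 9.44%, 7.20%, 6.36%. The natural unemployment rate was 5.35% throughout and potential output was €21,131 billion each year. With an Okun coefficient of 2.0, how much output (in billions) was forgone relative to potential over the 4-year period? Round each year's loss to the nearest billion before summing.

€4,434 billion

Year 1999: gap = -2.0 × (8.89 - 5.35) = -7.08%, loss ≈ 21131 × 7.08/100 ≈ 1496.
Year 2000: gap = -2.0 × (9.44 - 5.35) = -8.18%, loss ≈ 21131 × 8.18/100 ≈ 1729.
Year 2001: gap = -2.0 × (7.2 - 5.35) = -3.7%, loss ≈ 21131 × 3.7/100 ≈ 782.
Year 2002: gap = -2.0 × (6.36 - 5.35) = -2.02%, loss ≈ 21131 × 2.02/100 ≈ 427.
Total lost output = 1496 + 1729 + 782 + 427 = 4434 billion.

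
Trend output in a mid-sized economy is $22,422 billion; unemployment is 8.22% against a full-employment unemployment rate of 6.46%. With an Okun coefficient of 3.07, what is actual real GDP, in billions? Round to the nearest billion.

Unemployment gap = 8.22 - 6.46 = 1.76 points, so the output gap is -3.07 × 1.76 = -5.4032%.
Actual GDP = 22422 × (1 - 5.4032/100) = 22422 × 0.945968 ≈ 21210 billion.

$21,210 billion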